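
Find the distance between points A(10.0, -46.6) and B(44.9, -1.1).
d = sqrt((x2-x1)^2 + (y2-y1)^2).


dx = 44.9 - 10.0 = 34.9
dy = -1.1 + 46.6 = 45.5
d = sqrt(1218.01 + 2070.25) = sqrt(3288.26) = 57.3434

57.3434


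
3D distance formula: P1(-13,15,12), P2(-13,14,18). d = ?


dx=0, dy=-1, dz=6
d = sqrt(0+1+36) = sqrt(37) = 6.0828

6.0828


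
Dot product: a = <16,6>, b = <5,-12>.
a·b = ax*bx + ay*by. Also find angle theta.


a·b = 16*5 + 6*(-12) = 80 - 72 = 8
|a| = sqrt(256+36) = 17.0880
|b| = sqrt(25+144) = 13.0000
cos(theta) = 8/(sqrt(292)*sqrt(169)) = 8/sqrt(49348) = 0.036013
theta = arccos(8/sqrt(49348)) = 87.9362 degrees

a·b = 8, theta = 87.9362 deg


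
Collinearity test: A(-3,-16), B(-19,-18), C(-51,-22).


-3*(-18+ 22) - 19*(-22+ 16) - 51*(-16+ 18)
= -12 + 114 - 102 = 0

Yes, collinear (determinant = 0)


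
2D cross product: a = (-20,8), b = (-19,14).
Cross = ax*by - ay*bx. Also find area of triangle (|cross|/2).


cross = -20*14 - 8*(-19) = -280 + 152 = -128
Triangle area = |-128|/2 = 128/2 = 64.0000

cross = -128, triangle area = 64.0000


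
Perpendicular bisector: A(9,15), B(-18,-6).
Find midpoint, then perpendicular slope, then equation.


Midpoint = (-4.5, 4.5)
Slope of AB = dy/dx = -21/(-27) = 0.7778
Perp slope = -dx/dy = -27/21 = -1.2857
b = My - (perp slope)*Mx = 4.5 + (-27*(-4.5))/(-21) = 4.5 - 5.7857 = -1.2857

y = -1.2857x - 1.2857


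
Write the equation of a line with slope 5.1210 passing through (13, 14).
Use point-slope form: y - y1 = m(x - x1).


y - 14 = 5.1210(x - 13)
y = 5.1210x + 14 - 5.1210*13
y = 5.1210x - 52.5730

y = 5.1210x - 52.5730


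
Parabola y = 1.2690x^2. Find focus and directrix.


a = 1.2690
1/(4a) = 0.1970
Focus = (0, 0.1970)
Directrix: y = -0.1970

Focus = (0, 0.1970), Directrix: y = -0.1970


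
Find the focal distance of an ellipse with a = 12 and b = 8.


c^2 = 12^2 - 8^2 = 144 - 64 = 80
c = sqrt(80) = 8.9443

c = 8.9443


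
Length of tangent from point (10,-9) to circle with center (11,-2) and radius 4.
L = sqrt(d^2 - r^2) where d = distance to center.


d = sqrt((10-11)^2 + (-9+ 2)^2) = sqrt(1+49) = 7.0711
L = sqrt(50.0000 - 16) = sqrt(34.0000) = 5.8310

5.8310


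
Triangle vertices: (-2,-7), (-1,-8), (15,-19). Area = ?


-2*(-8+ 19) = -22
-1*(-19+ 7) = 12
15*(-7+ 8) = 15
sum = 5
Area = |5|/2 = 2.5000

2.5000 sq units


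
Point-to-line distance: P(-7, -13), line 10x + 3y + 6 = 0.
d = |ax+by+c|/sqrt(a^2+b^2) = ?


|10*(-7) + 3*(-13) + 6| = |-103| = 103
sqrt(100 + 9) = sqrt(109) = 10.4403
d = 103/sqrt(109) = 9.8656

9.8656


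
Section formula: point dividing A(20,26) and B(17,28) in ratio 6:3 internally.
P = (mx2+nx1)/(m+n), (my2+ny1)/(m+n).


Px = (6*17 + 3*20)/9 = 162/9 = 18.0000
Py = (6*28 + 3*26)/9 = 246/9 = 27.3333

P = (18.0000, 27.3333)


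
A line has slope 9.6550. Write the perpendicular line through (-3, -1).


Perpendicular slope = -1/m1 = -1/9.6550 = -0.1036
b2 = y0 - m2*x0 = -1 - 3/9.6550 = -1 - 0.3107 = -1.3107

y = -0.1036x - 1.3107


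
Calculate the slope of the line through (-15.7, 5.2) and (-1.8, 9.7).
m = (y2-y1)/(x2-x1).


dy = 9.7 - 5.2 = 4.5
dx = -1.8 + 15.7 = 13.9
m = 4.5/13.9 = 0.3237

m = 0.3237


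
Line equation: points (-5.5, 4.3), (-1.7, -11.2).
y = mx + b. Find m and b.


m = (-15.5)/(3.8) = -4.0789
b = y1 - m*x1 = 4.3 - (-15.5*(-5.5))/(3.8) = 4.3 - 22.4342 = -18.1342

y = -4.0789x - 18.1342


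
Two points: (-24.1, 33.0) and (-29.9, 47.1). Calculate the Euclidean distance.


dx = -29.9 + 24.1 = -5.8
dy = 47.1 - 33.0 = 14.1
d = sqrt(33.64 + 198.81) = sqrt(232.45) = 15.2463

15.2463


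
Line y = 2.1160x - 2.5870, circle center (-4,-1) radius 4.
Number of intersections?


Substitute y = 2.1160x - 2.5870: (x+ 4)^2 + (2.1160x- 2.5870+ 1)^2 = 16
Expand to Ax^2 + Bx + C = 0, where b-k = -1.587
A = 1+m^2 = 5.477456
B = 2(m(b-k) - h) = 2(2.1160*(-1.587) + 4) = 1.283816
C = h^2 + (b-k)^2 - r^2 = 16 + 2.518569 - 16 = 2.518569
disc = B^2-4AC = 1.6482 - 55.1814 = -53.5332
disc < 0

0 intersection points


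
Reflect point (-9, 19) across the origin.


Reflection rule for origin: (-x, -y)
(-9, 19) -> (9, -19)

(9, -19)


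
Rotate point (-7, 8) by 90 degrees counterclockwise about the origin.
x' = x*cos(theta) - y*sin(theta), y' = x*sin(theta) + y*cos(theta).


cos(90) = 0, sin(90) = 1
x' = -7*0 - 8*1 = -8
y' = -7*1 + 8*0 = -7

(-8, -7)


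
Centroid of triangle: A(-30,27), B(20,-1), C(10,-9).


Gx = (-30+20+10)/3 = 0/3 = 0
Gy = (27- 1- 9)/3 = 17/3 = 5.6667

G = (0, 5.6667)


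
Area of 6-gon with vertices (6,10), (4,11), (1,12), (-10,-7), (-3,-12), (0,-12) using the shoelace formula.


sum(xi*y_{i+1}) = 6*11 + 4*12 + 1*(-7) - 10*(-12) - 3*(-12) + 0*10 = 263
sum(yi*x_{i+1}) = 10*4 + 11*1 + 12*(-10) - 7*(-3) - 12*0 - 12*6 = -120
Area = |263 + 120|/2 = 383/2 = 191.5000

191.5000 sq units


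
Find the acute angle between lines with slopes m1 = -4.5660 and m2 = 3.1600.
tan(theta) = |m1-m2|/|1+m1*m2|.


m1-m2 = -7.726
1+m1*m2 = -13.42856
tan(theta) = |-7.726/(-13.42856)| = 0.575341
theta = arctan(|-7.726/(-13.42856)|) = 29.9136 degrees (acute angle)

29.9136 degrees


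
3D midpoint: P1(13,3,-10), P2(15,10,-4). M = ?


Mx = (13+15)/2 = 14.0000
My = (3+10)/2 = 6.5000
Mz = (-10- 4)/2 = -7.0000

M = (14.0000, 6.5000, -7.0000)


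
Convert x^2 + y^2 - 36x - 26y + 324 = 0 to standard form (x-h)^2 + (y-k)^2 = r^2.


h = -D/2 = 36/2 = 18
k = -E/2 = 26/2 = 13
r^2 = h^2 + k^2 - F = 324 + 169 - 324 = 169
r = 13

Center (18, 13), radius = 13


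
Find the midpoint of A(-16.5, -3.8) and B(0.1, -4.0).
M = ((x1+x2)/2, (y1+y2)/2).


Mx = (-16.5 + 0.1)/2 = -16.4/2 = -8.2000
My = (-3.8 - 4.0)/2 = -7.8/2 = -3.9000

(-8.2000, -3.9000)


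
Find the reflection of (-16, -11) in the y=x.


Reflection rule for y=x: (y, x)
(-16, -11) -> (-11, -16)

(-11, -16)


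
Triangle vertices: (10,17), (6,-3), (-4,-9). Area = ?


10*(-3+ 9) = 60
6*(-9-17) = -156
-4*(17+ 3) = -80
sum = -176
Area = |-176|/2 = 88.0000

88.0000 sq units


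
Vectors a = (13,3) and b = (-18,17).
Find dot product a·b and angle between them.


a·b = 13*(-18) + 3*17 = -234 + 51 = -183
|a| = sqrt(169+9) = 13.3417
|b| = sqrt(324+289) = 24.7588
cos(theta) = -183/(sqrt(178)*sqrt(613)) = -183/sqrt(109114) = -0.554001
theta = arccos(-183/sqrt(109114)) = 123.6420 degrees

a·b = -183, theta = 123.6420 deg


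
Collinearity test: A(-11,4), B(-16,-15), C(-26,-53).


-11*(-15+ 53) - 16*(-53-4) - 26*(4+ 15)
= -418 + 912 - 494 = 0

Yes, collinear (determinant = 0)


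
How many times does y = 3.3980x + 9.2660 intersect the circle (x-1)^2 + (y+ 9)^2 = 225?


Substitute y = 3.3980x + 9.2660: (x-1)^2 + (3.3980x+9.2660+ 9)^2 = 225
Expand to Ax^2 + Bx + C = 0, where b-k = 18.266
A = 1+m^2 = 12.546404
B = 2(m(b-k) - h) = 2(3.3980*18.266 - 1) = 122.135736
C = h^2 + (b-k)^2 - r^2 = 1 + 333.646756 - 225 = 109.646756
disc = B^2-4AC = 14917.1380 - 5502.6900 = 9414.4480
disc > 0

2 intersection points


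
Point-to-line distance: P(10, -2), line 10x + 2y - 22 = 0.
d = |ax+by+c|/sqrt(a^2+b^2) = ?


|10*10 + 2*(-2) - 22| = |74| = 74
sqrt(100 + 4) = sqrt(104) = 10.1980
d = 74/sqrt(104) = 7.2563

7.2563


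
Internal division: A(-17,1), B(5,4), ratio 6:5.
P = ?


Px = (6*5 + 5*(-17))/11 = -55/11 = -5.0000
Py = (6*4 + 5*1)/11 = 29/11 = 2.6364

P = (-5.0000, 2.6364)


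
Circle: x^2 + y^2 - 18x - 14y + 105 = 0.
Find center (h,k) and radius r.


h = -D/2 = 18/2 = 9
k = -E/2 = 14/2 = 7
r^2 = h^2 + k^2 - F = 81 + 49 - 105 = 25
r = 5

Center (9, 7), radius = 5


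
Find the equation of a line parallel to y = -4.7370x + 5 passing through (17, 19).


Parallel lines have equal slopes.
m2 = -4.7370
b2 = 19 + 4.7370*17 = 99.5290

y = -4.7370x + 99.5290


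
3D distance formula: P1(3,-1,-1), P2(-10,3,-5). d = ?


dx=-13, dy=4, dz=-4
d = sqrt(169+16+16) = sqrt(201) = 14.1774

14.1774


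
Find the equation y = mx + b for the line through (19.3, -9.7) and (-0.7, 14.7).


m = (24.4)/(-20.0) = -1.2200
b = y1 - m*x1 = -9.7 - (24.4*19.3)/(-20.0) = -9.7 + 23.5460 = 13.8460

y = -1.2200x + 13.8460


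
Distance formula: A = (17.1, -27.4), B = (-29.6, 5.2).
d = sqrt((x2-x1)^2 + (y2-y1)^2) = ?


dx = -29.6 - 17.1 = -46.7
dy = 5.2 + 27.4 = 32.6
d = sqrt(2180.89 + 1062.76) = sqrt(3243.65) = 56.9531

56.9531


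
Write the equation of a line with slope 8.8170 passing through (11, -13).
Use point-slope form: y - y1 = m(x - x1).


y + 13 = 8.8170(x - 11)
y = 8.8170x - 13 - 8.8170*11
y = 8.8170x - 109.9870

y = 8.8170x - 109.9870


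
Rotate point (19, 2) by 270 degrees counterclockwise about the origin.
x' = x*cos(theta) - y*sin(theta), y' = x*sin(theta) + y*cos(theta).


cos(270) = 0, sin(270) = -1
x' = 19*0 - 2*(-1) = 2
y' = 19*(-1) + 2*0 = -19

(2, -19)


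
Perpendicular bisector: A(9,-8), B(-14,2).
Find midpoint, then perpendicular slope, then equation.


Midpoint = (-2.5, -3)
Slope of AB = dy/dx = 10/(-23) = -0.4348
Perp slope = -dx/dy = 23/10 = 2.3000
b = My - (perp slope)*Mx = -3 + (-23*(-2.5))/10 = -3 + 5.7500 = 2.7500

y = 2.3000x + 2.7500


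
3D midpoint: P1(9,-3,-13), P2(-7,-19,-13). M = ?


Mx = (9- 7)/2 = 1.0000
My = (-3- 19)/2 = -11.0000
Mz = (-13- 13)/2 = -13.0000

M = (1.0000, -11.0000, -13.0000)


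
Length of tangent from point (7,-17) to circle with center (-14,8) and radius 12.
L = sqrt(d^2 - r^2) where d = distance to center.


d = sqrt((7+ 14)^2 + (-17-8)^2) = sqrt(441+625) = 32.6497
L = sqrt(1066.0000 - 144) = sqrt(922.0000) = 30.3645

30.3645


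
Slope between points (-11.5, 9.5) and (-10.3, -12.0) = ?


dy = -12.0 - 9.5 = -21.5
dx = -10.3 + 11.5 = 1.2
m = -21.5/1.2 = -17.9167

m = -17.9167


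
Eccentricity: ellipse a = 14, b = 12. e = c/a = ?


c = sqrt(196-144) = sqrt(52) = 7.2111
e = c/a = sqrt(52)/14 = 0.5151

e = 0.5151


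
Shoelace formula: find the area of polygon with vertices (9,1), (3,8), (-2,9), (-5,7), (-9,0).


sum(xi*y_{i+1}) = 9*8 + 3*9 - 2*7 - 5*0 - 9*1 = 76
sum(yi*x_{i+1}) = 1*3 + 8*(-2) + 9*(-5) + 7*(-9) + 0*9 = -121
Area = |76 + 121|/2 = 197/2 = 98.5000

98.5000 sq units


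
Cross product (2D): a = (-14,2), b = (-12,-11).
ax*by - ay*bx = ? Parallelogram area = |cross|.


cross = -14*(-11) - 2*(-12) = 154 + 24 = 178
Parallelogram area = |178| = 178

cross = 178, parallelogram area = 178


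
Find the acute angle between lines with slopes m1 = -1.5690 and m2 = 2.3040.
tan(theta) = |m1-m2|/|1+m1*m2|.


m1-m2 = -3.873
1+m1*m2 = -2.614976
tan(theta) = |-3.873/(-2.614976)| = 1.481084
theta = arctan(|-3.873/(-2.614976)|) = 55.9735 degrees (acute angle)

55.9735 degrees


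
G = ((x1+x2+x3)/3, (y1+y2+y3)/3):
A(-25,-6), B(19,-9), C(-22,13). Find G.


Gx = (-25+19- 22)/3 = -28/3 = -9.3333
Gy = (-6- 9+13)/3 = -2/3 = -0.6667

G = (-9.3333, -0.6667)


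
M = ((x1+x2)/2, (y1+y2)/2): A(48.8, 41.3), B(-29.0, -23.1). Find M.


Mx = (48.8 - 29.0)/2 = 19.8/2 = 9.9000
My = (41.3 - 23.1)/2 = 18.2/2 = 9.1000

(9.9000, 9.1000)


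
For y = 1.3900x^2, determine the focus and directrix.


a = 1.3900
1/(4a) = 0.1799
Focus = (0, 0.1799)
Directrix: y = -0.1799

Focus = (0, 0.1799), Directrix: y = -0.1799


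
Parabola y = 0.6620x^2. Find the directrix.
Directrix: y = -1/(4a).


a = 0.6620
1/(4a) = 0.3776
directrix: y = -0.3776 = -0.3776

y = -0.3776


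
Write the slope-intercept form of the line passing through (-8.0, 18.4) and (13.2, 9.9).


m = (-8.5)/(21.2) = -0.4009
b = y1 - m*x1 = 18.4 - (-8.5*(-8.0))/(21.2) = 18.4 - 3.2075 = 15.1925

y = -0.4009x + 15.1925


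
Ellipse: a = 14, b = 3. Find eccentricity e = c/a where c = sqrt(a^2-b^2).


c = sqrt(196-9) = sqrt(187) = 13.6748
e = c/a = sqrt(187)/14 = 0.9768

e = 0.9768


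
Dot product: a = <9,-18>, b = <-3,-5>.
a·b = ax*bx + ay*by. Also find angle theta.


a·b = 9*(-3) - 18*(-5) = -27 + 90 = 63
|a| = sqrt(81+324) = 20.1246
|b| = sqrt(9+25) = 5.8310
cos(theta) = 63/(sqrt(405)*sqrt(34)) = 63/sqrt(13770) = 0.536875
theta = arccos(63/sqrt(13770)) = 57.5288 degrees

a·b = 63, theta = 57.5288 deg


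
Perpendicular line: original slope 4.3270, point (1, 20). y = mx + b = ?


Perpendicular slope = -1/m1 = -1/4.3270 = -0.2311
b2 = y0 - m2*x0 = 20 + 1/4.3270 = 20 + 0.2311 = 20.2311

y = -0.2311x + 20.2311


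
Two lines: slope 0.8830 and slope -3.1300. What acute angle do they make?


m1-m2 = 4.013
1+m1*m2 = -1.76379
tan(theta) = |4.013/(-1.76379)| = 2.275214
theta = arctan(|4.013/(-1.76379)|) = 66.2736 degrees (acute angle)

66.2736 degrees


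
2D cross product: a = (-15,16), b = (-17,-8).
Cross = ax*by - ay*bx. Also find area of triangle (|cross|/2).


cross = -15*(-8) - 16*(-17) = 120 + 272 = 392
Triangle area = |392|/2 = 392/2 = 196.0000

cross = 392, triangle area = 196.0000


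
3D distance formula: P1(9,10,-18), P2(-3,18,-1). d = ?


dx=-12, dy=8, dz=17
d = sqrt(144+64+289) = sqrt(497) = 22.2935

22.2935


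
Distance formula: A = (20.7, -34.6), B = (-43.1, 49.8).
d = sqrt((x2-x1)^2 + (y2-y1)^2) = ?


dx = -43.1 - 20.7 = -63.8
dy = 49.8 + 34.6 = 84.4
d = sqrt(4070.44 + 7123.36) = sqrt(11193.8) = 105.8008

105.8008


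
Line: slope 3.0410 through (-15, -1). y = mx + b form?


y + 1 = 3.0410(x + 15)
y = 3.0410x - 1 - 3.0410*(-15)
y = 3.0410x + 44.6150

y = 3.0410x + 44.6150


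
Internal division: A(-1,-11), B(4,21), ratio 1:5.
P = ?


Px = (1*4 + 5*(-1))/6 = -1/6 = -0.1667
Py = (1*21 + 5*(-11))/6 = -34/6 = -5.6667

P = (-0.1667, -5.6667)


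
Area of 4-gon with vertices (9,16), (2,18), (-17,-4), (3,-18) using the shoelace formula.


sum(xi*y_{i+1}) = 9*18 + 2*(-4) - 17*(-18) + 3*16 = 508
sum(yi*x_{i+1}) = 16*2 + 18*(-17) - 4*3 - 18*9 = -448
Area = |508 + 448|/2 = 956/2 = 478.0000

478.0000 sq units


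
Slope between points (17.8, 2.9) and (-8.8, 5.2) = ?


dy = 5.2 - 2.9 = 2.3
dx = -8.8 - 17.8 = -26.6
m = 2.3/(-26.6) = -0.0865

m = -0.0865


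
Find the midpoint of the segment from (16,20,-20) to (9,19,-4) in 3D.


Mx = (16+9)/2 = 12.5000
My = (20+19)/2 = 19.5000
Mz = (-20- 4)/2 = -12.0000

M = (12.5000, 19.5000, -12.0000)


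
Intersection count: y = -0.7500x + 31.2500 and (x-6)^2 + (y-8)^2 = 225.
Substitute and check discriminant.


Substitute y = -0.7500x + 31.2500: (x-6)^2 + (-0.7500x+31.2500-8)^2 = 225
Expand to Ax^2 + Bx + C = 0, where b-k = 23.25
A = 1+m^2 = 1.5625
B = 2(m(b-k) - h) = 2(-0.7500*23.25 - 6) = -46.875
C = h^2 + (b-k)^2 - r^2 = 36 + 540.5625 - 225 = 351.5625
disc = B^2-4AC = 2197.2656 - 2197.2656 = 0
disc = 0

1 intersection point (tangent)


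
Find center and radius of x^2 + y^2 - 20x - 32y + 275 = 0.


h = -D/2 = 20/2 = 10
k = -E/2 = 32/2 = 16
r^2 = h^2 + k^2 - F = 100 + 256 - 275 = 81
r = 9

Center (10, 16), radius = 9


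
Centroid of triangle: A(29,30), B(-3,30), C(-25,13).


Gx = (29- 3- 25)/3 = 1/3 = 0.3333
Gy = (30+30+13)/3 = 73/3 = 24.3333

G = (0.3333, 24.3333)


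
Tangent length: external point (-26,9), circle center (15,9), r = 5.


d = sqrt((-26-15)^2 + (9-9)^2) = sqrt(1681+0) = 41.0000
L = sqrt(1681.0000 - 25) = sqrt(1656.0000) = 40.6940

40.6940


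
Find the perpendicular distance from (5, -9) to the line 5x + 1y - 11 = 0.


|5*5 + 1*(-9) - 11| = |5| = 5
sqrt(25 + 1) = sqrt(26) = 5.0990
d = 5/sqrt(26) = 0.9806

0.9806


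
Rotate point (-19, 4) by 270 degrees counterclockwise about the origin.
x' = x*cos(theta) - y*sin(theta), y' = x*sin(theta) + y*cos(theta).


cos(270) = 0, sin(270) = -1
x' = -19*0 - 4*(-1) = 4
y' = -19*(-1) + 4*0 = 19

(4, 19)


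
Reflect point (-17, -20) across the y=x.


Reflection rule for y=x: (y, x)
(-17, -20) -> (-20, -17)

(-20, -17)


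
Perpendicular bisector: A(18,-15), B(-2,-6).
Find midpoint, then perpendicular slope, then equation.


Midpoint = (8, -10.5)
Slope of AB = dy/dx = 9/(-20) = -0.4500
Perp slope = -dx/dy = 20/9 = 2.2222
b = My - (perp slope)*Mx = -10.5 + (-20*8)/9 = -10.5 - 17.7778 = -28.2778

y = 2.2222x - 28.2778


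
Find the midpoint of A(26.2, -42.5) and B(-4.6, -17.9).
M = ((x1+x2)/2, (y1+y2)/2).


Mx = (26.2 - 4.6)/2 = 21.6/2 = 10.8000
My = (-42.5 - 17.9)/2 = -60.4/2 = -30.2000

(10.8000, -30.2000)


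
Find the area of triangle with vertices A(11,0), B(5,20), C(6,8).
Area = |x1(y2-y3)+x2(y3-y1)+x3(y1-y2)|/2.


11*(20-8) = 132
5*(8-0) = 40
6*(0-20) = -120
sum = 52
Area = |52|/2 = 26.0000

26.0000 sq units


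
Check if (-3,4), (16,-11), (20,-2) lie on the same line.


-3*(-11+ 2) + 16*(-2-4) + 20*(4+ 11)
= 27 - 96 + 300 = 231

No, not collinear (determinant = 231)


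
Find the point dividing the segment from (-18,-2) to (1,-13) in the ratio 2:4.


Px = (2*1 + 4*(-18))/6 = -70/6 = -11.6667
Py = (2*(-13) + 4*(-2))/6 = -34/6 = -5.6667

P = (-11.6667, -5.6667)


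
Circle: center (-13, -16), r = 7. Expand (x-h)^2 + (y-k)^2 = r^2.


(x+ 13)^2 + (y+ 16)^2 = 7^2
D = -2h = 26, E = -2k = 32
F = h^2+k^2-r^2 = 169+256-49 = 376

x^2 + y^2 + 26x + 32y + 376 = 0


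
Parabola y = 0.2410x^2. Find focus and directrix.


a = 0.2410
1/(4a) = 1.0373
Focus = (0, 1.0373)
Directrix: y = -1.0373

Focus = (0, 1.0373), Directrix: y = -1.0373


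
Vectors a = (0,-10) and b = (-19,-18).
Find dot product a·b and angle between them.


a·b = 0*(-19) - 10*(-18) = 0 + 180 = 180
|a| = sqrt(0+100) = 10.0000
|b| = sqrt(361+324) = 26.1725
cos(theta) = 180/(sqrt(100)*sqrt(685)) = 180/sqrt(68500) = 0.687745
theta = arccos(180/sqrt(68500)) = 46.5482 degrees

a·b = 180, theta = 46.5482 deg


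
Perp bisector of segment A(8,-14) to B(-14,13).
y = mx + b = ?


Midpoint = (-3, -0.5)
Slope of AB = dy/dx = 27/(-22) = -1.2273
Perp slope = -dx/dy = 22/27 = 0.8148
b = My - (perp slope)*Mx = -0.5 + (-22*(-3))/27 = -0.5 + 2.4444 = 1.9444

y = 0.8148x + 1.9444


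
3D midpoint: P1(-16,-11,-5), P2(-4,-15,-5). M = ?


Mx = (-16- 4)/2 = -10.0000
My = (-11- 15)/2 = -13.0000
Mz = (-5- 5)/2 = -5.0000

M = (-10.0000, -13.0000, -5.0000)


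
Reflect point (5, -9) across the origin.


Reflection rule for origin: (-x, -y)
(5, -9) -> (-5, 9)

(-5, 9)


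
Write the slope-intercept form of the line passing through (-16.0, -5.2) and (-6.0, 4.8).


m = (10.0)/(10.0) = 1.0000
b = y1 - m*x1 = -5.2 - (10.0*(-16.0))/(10.0) = -5.2 + 16.0000 = 10.8000

y = 1.0000x + 10.8000


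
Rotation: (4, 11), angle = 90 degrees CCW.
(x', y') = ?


cos(90) = 0, sin(90) = 1
x' = 4*0 - 11*1 = -11
y' = 4*1 + 11*0 = 4

(-11, 4)


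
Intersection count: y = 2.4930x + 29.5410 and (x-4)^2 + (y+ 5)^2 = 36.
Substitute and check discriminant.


Substitute y = 2.4930x + 29.5410: (x-4)^2 + (2.4930x+29.5410+ 5)^2 = 36
Expand to Ax^2 + Bx + C = 0, where b-k = 34.541
A = 1+m^2 = 7.215049
B = 2(m(b-k) - h) = 2(2.4930*34.541 - 4) = 164.221426
C = h^2 + (b-k)^2 - r^2 = 16 + 1193.080681 - 36 = 1173.080681
disc = B^2-4AC = 26968.6768 - 33855.3384 = -6886.6616
disc < 0

0 intersection points


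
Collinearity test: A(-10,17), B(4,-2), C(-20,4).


-10*(-2-4) + 4*(4-17) - 20*(17+ 2)
= 60 - 52 - 380 = -372

No, not collinear (determinant = -372)


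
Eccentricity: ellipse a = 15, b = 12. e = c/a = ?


c = sqrt(225-144) = sqrt(81) = 9.0000
e = c/a = 9/15 = 0.6000

e = 0.6000


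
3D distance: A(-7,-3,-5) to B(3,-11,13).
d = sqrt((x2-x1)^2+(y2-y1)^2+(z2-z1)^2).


dx=10, dy=-8, dz=18
d = sqrt(100+64+324) = sqrt(488) = 22.0907

22.0907


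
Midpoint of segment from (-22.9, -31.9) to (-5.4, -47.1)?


Mx = (-22.9 - 5.4)/2 = -28.3/2 = -14.1500
My = (-31.9 - 47.1)/2 = -79.0/2 = -39.5000

(-14.1500, -39.5000)


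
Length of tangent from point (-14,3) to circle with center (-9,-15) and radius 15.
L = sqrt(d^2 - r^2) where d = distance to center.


d = sqrt((-14+ 9)^2 + (3+ 15)^2) = sqrt(25+324) = 18.6815
L = sqrt(349.0000 - 225) = sqrt(124.0000) = 11.1355

11.1355


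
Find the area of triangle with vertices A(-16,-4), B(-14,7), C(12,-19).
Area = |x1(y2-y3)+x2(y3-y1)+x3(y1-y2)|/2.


-16*(7+ 19) = -416
-14*(-19+ 4) = 210
12*(-4-7) = -132
sum = -338
Area = |-338|/2 = 169.0000

169.0000 sq units


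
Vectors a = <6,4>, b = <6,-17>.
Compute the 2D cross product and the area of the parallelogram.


cross = 6*(-17) - 4*6 = -102 - 24 = -126
Parallelogram area = |-126| = 126

cross = -126, parallelogram area = 126


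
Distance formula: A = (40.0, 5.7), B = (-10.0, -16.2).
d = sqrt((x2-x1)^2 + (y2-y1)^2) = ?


dx = -10.0 - 40.0 = -50.0
dy = -16.2 - 5.7 = -21.9
d = sqrt(2500.0 + 479.61) = sqrt(2979.61) = 54.5858

54.5858


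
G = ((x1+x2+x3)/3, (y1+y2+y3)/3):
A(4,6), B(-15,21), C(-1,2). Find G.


Gx = (4- 15- 1)/3 = -12/3 = -4.0000
Gy = (6+21+2)/3 = 29/3 = 9.6667

G = (-4.0000, 9.6667)


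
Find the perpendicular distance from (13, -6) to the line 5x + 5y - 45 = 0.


|5*13 + 5*(-6) - 45| = |-10| = 10
sqrt(25 + 25) = sqrt(50) = 7.0711
d = 10/sqrt(50) = 1.4142

1.4142


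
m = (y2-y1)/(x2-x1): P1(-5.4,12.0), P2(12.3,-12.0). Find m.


dy = -12.0 - 12.0 = -24.0
dx = 12.3 + 5.4 = 17.7
m = -24.0/17.7 = -1.3559

m = -1.3559


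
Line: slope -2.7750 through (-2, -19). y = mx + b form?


y + 19 = -2.7750(x + 2)
y = -2.7750x - 19 + 2.7750*(-2)
y = -2.7750x - 24.5500

y = -2.7750x - 24.5500


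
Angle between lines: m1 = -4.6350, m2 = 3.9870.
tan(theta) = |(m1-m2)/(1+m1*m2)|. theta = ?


m1-m2 = -8.622
1+m1*m2 = -17.479745
tan(theta) = |-8.622/(-17.479745)| = 0.493257
theta = arctan(|-8.622/(-17.479745)|) = 26.2551 degrees (acute angle)

26.2551 degrees


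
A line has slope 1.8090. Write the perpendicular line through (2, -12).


Perpendicular slope = -1/m1 = -1/1.8090 = -0.5528
b2 = y0 - m2*x0 = -12 + 2/1.8090 = -12 + 1.1056 = -10.8944

y = -0.5528x - 10.8944


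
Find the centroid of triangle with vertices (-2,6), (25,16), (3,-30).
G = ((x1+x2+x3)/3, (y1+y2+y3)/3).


Gx = (-2+25+3)/3 = 26/3 = 8.6667
Gy = (6+16- 30)/3 = -8/3 = -2.6667

G = (8.6667, -2.6667)


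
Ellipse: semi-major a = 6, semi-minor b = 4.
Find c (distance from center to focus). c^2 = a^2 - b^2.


c^2 = 6^2 - 4^2 = 36 - 16 = 20
c = sqrt(20) = 4.4721

c = 4.4721


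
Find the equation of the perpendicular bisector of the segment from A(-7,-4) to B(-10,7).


Midpoint = (-8.5, 1.5)
Slope of AB = dy/dx = 11/(-3) = -3.6667
Perp slope = -dx/dy = 3/11 = 0.2727
b = My - (perp slope)*Mx = 1.5 + (-3*(-8.5))/11 = 1.5 + 2.3182 = 3.8182

y = 0.2727x + 3.8182


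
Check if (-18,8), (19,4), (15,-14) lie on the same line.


-18*(4+ 14) + 19*(-14-8) + 15*(8-4)
= -324 - 418 + 60 = -682

No, not collinear (determinant = -682)


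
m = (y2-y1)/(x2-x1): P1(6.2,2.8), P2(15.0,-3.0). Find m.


dy = -3.0 - 2.8 = -5.8
dx = 15.0 - 6.2 = 8.8
m = -5.8/8.8 = -0.6591

m = -0.6591


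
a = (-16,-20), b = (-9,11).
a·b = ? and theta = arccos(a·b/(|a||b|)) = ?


a·b = -16*(-9) - 20*11 = 144 - 220 = -76
|a| = sqrt(256+400) = 25.6125
|b| = sqrt(81+121) = 14.2127
cos(theta) = -76/(sqrt(656)*sqrt(202)) = -76/sqrt(132512) = -0.208779
theta = arccos(-76/sqrt(132512)) = 102.0508 degrees

a·b = -76, theta = 102.0508 deg


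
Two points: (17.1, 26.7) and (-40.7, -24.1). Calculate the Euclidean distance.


dx = -40.7 - 17.1 = -57.8
dy = -24.1 - 26.7 = -50.8
d = sqrt(3340.84 + 2580.64) = sqrt(5921.48) = 76.9512

76.9512


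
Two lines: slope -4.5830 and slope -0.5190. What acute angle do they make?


m1-m2 = -4.064
1+m1*m2 = 3.378577
tan(theta) = |-4.064/3.378577| = 1.202873
theta = arctan(|-4.064/3.378577|) = 50.2618 degrees (acute angle)

50.2618 degrees


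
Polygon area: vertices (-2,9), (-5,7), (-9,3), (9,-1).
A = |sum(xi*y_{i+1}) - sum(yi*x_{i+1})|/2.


sum(xi*y_{i+1}) = -2*7 - 5*3 - 9*(-1) + 9*9 = 61
sum(yi*x_{i+1}) = 9*(-5) + 7*(-9) + 3*9 - 1*(-2) = -79
Area = |61 + 79|/2 = 140/2 = 70.0000

70.0000 sq units


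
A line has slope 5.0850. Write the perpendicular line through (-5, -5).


Perpendicular slope = -1/m1 = -1/5.0850 = -0.1967
b2 = y0 - m2*x0 = -5 - 5/5.0850 = -5 - 0.9833 = -5.9833

y = -0.1967x - 5.9833


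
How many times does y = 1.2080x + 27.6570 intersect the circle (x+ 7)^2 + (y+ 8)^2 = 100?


Substitute y = 1.2080x + 27.6570: (x+ 7)^2 + (1.2080x+27.6570+ 8)^2 = 100
Expand to Ax^2 + Bx + C = 0, where b-k = 35.657
A = 1+m^2 = 2.459264
B = 2(m(b-k) - h) = 2(1.2080*35.657 + 7) = 100.147312
C = h^2 + (b-k)^2 - r^2 = 49 + 1271.421649 - 100 = 1220.421649
disc = B^2-4AC = 10029.4841 - 12005.3561 = -1975.8720
disc < 0

0 intersection points


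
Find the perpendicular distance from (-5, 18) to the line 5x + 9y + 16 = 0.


|5*(-5) + 9*18 + 16| = |153| = 153
sqrt(25 + 81) = sqrt(106) = 10.2956
d = 153/sqrt(106) = 14.8607

14.8607


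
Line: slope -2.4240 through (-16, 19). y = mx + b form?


y - 19 = -2.4240(x + 16)
y = -2.4240x + 19 + 2.4240*(-16)
y = -2.4240x - 19.7840

y = -2.4240x - 19.7840


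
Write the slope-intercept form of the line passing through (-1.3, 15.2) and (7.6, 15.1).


m = (-0.1)/(8.9) = -0.0112
b = y1 - m*x1 = 15.2 - (-0.1*(-1.3))/(8.9) = 15.2 - 0.0146 = 15.1854

y = -0.0112x + 15.1854


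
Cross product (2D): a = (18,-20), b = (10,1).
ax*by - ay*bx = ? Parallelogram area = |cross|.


cross = 18*1 + 20*10 = 18 + 200 = 218
Parallelogram area = |218| = 218

cross = 218, parallelogram area = 218


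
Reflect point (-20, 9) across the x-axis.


Reflection rule for x-axis: (x, -y)
(-20, 9) -> (-20, -9)

(-20, -9)


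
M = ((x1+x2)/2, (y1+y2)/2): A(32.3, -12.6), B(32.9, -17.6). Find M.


Mx = (32.3 + 32.9)/2 = 65.2/2 = 32.6000
My = (-12.6 - 17.6)/2 = -30.2/2 = -15.1000

(32.6000, -15.1000)


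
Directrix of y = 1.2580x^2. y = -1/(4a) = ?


a = 1.2580
1/(4a) = 0.1987
directrix: y = -0.1987 = -0.1987

y = -0.1987


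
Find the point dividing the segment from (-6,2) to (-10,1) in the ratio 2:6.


Px = (2*(-10) + 6*(-6))/8 = -56/8 = -7.0000
Py = (2*1 + 6*2)/8 = 14/8 = 1.7500

P = (-7.0000, 1.7500)


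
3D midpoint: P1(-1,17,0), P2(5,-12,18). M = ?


Mx = (-1+5)/2 = 2.0000
My = (17- 12)/2 = 2.5000
Mz = (0+18)/2 = 9.0000

M = (2.0000, 2.5000, 9.0000)


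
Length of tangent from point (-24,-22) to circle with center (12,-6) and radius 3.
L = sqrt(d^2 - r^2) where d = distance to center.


d = sqrt((-24-12)^2 + (-22+ 6)^2) = sqrt(1296+256) = 39.3954
L = sqrt(1552.0000 - 9) = sqrt(1543.0000) = 39.2810

39.2810


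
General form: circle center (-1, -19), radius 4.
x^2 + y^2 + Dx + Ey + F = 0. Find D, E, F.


(x+ 1)^2 + (y+ 19)^2 = 4^2
D = -2h = 2, E = -2k = 38
F = h^2+k^2-r^2 = 1+361-16 = 346

D = 2, E = 38, F = 346


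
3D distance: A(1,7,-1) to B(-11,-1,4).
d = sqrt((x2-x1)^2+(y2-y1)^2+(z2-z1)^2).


dx=-12, dy=-8, dz=5
d = sqrt(144+64+25) = sqrt(233) = 15.2643

15.2643


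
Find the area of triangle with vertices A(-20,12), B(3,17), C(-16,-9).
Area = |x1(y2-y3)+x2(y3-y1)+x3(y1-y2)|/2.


-20*(17+ 9) = -520
3*(-9-12) = -63
-16*(12-17) = 80
sum = -503
Area = |-503|/2 = 251.5000

251.5000 sq units


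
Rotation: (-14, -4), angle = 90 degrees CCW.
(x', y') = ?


cos(90) = 0, sin(90) = 1
x' = -14*0 + 4*1 = 4
y' = -14*1 - 4*0 = -14

(4, -14)


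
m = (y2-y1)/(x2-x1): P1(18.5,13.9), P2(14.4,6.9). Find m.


dy = 6.9 - 13.9 = -7.0
dx = 14.4 - 18.5 = -4.1
m = -7.0/(-4.1) = 1.7073

m = 1.7073


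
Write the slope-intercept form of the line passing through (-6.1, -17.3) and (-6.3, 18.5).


m = (35.8)/(-0.2) = -179.0000
b = y1 - m*x1 = -17.3 - (35.8*(-6.1))/(-0.2) = -17.3 - 1091.9000 = -1109.2000

y = -179.0000x - 1109.2000


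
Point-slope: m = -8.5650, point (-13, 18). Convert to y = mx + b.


y - 18 = -8.5650(x + 13)
y = -8.5650x + 18 + 8.5650*(-13)
y = -8.5650x - 93.3450

y = -8.5650x - 93.3450


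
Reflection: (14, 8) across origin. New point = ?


Reflection rule for origin: (-x, -y)
(14, 8) -> (-14, -8)

(-14, -8)


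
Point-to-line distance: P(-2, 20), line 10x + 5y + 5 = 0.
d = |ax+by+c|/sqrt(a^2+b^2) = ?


|10*(-2) + 5*20 + 5| = |85| = 85
sqrt(100 + 25) = sqrt(125) = 11.1803
d = 85/sqrt(125) = 7.6026

7.6026


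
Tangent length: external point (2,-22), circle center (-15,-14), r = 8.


d = sqrt((2+ 15)^2 + (-22+ 14)^2) = sqrt(289+64) = 18.7883
L = sqrt(353.0000 - 64) = sqrt(289.0000) = 17.0000

17.0000


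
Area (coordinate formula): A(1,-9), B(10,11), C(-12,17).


1*(11-17) = -6
10*(17+ 9) = 260
-12*(-9-11) = 240
sum = 494
Area = |494|/2 = 247.0000

247.0000 sq units


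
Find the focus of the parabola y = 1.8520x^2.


a = 1.8520
4a = 7.4080
focus = (0, 1/7.4080) = (0, 0.1350)

Focus = (0, 0.1350)


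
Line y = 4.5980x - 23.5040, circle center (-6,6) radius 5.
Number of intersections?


Substitute y = 4.5980x - 23.5040: (x+ 6)^2 + (4.5980x- 23.5040-6)^2 = 25
Expand to Ax^2 + Bx + C = 0, where b-k = -29.504
A = 1+m^2 = 22.141604
B = 2(m(b-k) - h) = 2(4.5980*(-29.504) + 6) = -259.318784
C = h^2 + (b-k)^2 - r^2 = 36 + 870.486016 - 25 = 881.486016
disc = B^2-4AC = 67246.2317 - 78070.0572 = -10823.8255
disc < 0

0 intersection points


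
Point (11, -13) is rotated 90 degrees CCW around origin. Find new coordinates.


cos(90) = 0, sin(90) = 1
x' = 11*0 + 13*1 = 13
y' = 11*1 - 13*0 = 11

(13, 11)


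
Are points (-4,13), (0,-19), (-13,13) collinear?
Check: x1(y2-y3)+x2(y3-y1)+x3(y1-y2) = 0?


-4*(-19-13) + 0*(13-13) - 13*(13+ 19)
= 128 + 0 - 416 = -288

No, not collinear (determinant = -288)


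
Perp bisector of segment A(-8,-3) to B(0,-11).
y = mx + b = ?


Midpoint = (-4, -7)
Slope of AB = dy/dx = -8/8 = -1.0000
Perp slope = -dx/dy = 8/8 = 1.0000
b = My - (perp slope)*Mx = -7 + (8*(-4))/(-8) = -7 + 4.0000 = -3.0000

y = 1.0000x - 3.0000


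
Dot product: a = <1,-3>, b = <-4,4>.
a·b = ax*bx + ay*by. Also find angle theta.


a·b = 1*(-4) - 3*4 = -4 - 12 = -16
|a| = sqrt(1+9) = 3.1623
|b| = sqrt(16+16) = 5.6569
cos(theta) = -16/(sqrt(10)*sqrt(32)) = -16/sqrt(320) = -0.894427
theta = arccos(-16/sqrt(320)) = 153.4349 degrees

a·b = -16, theta = 153.4349 deg


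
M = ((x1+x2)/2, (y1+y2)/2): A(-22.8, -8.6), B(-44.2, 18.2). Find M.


Mx = (-22.8 - 44.2)/2 = -67.0/2 = -33.5000
My = (-8.6 + 18.2)/2 = 9.6/2 = 4.8000

(-33.5000, 4.8000)


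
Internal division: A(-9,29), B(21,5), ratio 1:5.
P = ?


Px = (1*21 + 5*(-9))/6 = -24/6 = -4.0000
Py = (1*5 + 5*29)/6 = 150/6 = 25.0000

P = (-4.0000, 25.0000)


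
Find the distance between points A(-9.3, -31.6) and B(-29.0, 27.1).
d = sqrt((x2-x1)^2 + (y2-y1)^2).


dx = -29.0 + 9.3 = -19.7
dy = 27.1 + 31.6 = 58.7
d = sqrt(388.09 + 3445.69) = sqrt(3833.78) = 61.9175

61.9175


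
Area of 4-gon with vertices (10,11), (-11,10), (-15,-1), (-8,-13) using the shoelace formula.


sum(xi*y_{i+1}) = 10*10 - 11*(-1) - 15*(-13) - 8*11 = 218
sum(yi*x_{i+1}) = 11*(-11) + 10*(-15) - 1*(-8) - 13*10 = -393
Area = |218 + 393|/2 = 611/2 = 305.5000

305.5000 sq units


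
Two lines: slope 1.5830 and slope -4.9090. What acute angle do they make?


m1-m2 = 6.492
1+m1*m2 = -6.770947
tan(theta) = |6.492/(-6.770947)| = 0.958802
theta = arctan(|6.492/(-6.770947)|) = 43.7951 degrees (acute angle)

43.7951 degrees


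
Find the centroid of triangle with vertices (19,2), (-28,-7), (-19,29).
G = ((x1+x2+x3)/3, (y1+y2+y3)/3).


Gx = (19- 28- 19)/3 = -28/3 = -9.3333
Gy = (2- 7+29)/3 = 24/3 = 8.0000

G = (-9.3333, 8.0000)


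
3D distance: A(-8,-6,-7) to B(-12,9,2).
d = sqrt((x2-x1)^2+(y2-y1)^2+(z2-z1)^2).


dx=-4, dy=15, dz=9
d = sqrt(16+225+81) = sqrt(322) = 17.9444

17.9444


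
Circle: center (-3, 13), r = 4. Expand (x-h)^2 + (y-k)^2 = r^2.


(x+ 3)^2 + (y-13)^2 = 4^2
D = -2h = 6, E = -2k = -26
F = h^2+k^2-r^2 = 9+169-16 = 162

x^2 + y^2 + 6x - 26y + 162 = 0


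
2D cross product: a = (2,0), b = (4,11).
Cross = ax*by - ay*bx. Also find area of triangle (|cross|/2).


cross = 2*11 - 0*4 = 22 - 0 = 22
Triangle area = |22|/2 = 22/2 = 11.0000

cross = 22, triangle area = 11.0000


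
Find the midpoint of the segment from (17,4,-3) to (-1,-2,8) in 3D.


Mx = (17- 1)/2 = 8.0000
My = (4- 2)/2 = 1.0000
Mz = (-3+8)/2 = 2.5000

M = (8.0000, 1.0000, 2.5000)


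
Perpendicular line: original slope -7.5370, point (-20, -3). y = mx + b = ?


Perpendicular slope = -1/m1 = -1/(-7.5370) = 0.1327
b2 = y0 - m2*x0 = -3 - 20/(-7.5370) = -3 + 2.6536 = -0.3464

y = 0.1327x - 0.3464


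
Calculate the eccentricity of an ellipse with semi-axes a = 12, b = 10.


c = sqrt(144-100) = sqrt(44) = 6.6332
e = c/a = sqrt(44)/12 = 0.5528

e = 0.5528


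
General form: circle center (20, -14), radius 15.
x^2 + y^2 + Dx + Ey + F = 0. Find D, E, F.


(x-20)^2 + (y+ 14)^2 = 15^2
D = -2h = -40, E = -2k = 28
F = h^2+k^2-r^2 = 400+196-225 = 371

D = -40, E = 28, F = 371


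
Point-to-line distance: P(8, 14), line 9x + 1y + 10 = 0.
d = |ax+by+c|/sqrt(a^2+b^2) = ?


|9*8 + 1*14 + 10| = |96| = 96
sqrt(81 + 1) = sqrt(82) = 9.0554
d = 96/sqrt(82) = 10.6014

10.6014


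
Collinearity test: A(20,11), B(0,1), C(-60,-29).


20*(1+ 29) + 0*(-29-11) - 60*(11-1)
= 600 + 0 - 600 = 0

Yes, collinear (determinant = 0)


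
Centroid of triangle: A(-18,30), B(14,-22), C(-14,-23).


Gx = (-18+14- 14)/3 = -18/3 = -6.0000
Gy = (30- 22- 23)/3 = -15/3 = -5.0000

G = (-6.0000, -5.0000)


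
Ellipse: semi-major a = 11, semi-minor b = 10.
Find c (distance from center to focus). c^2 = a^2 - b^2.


c^2 = 11^2 - 10^2 = 121 - 100 = 21
c = sqrt(21) = 4.5826

c = 4.5826


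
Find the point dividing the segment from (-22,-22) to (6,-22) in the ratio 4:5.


Px = (4*6 + 5*(-22))/9 = -86/9 = -9.5556
Py = (4*(-22) + 5*(-22))/9 = -198/9 = -22.0000

P = (-9.5556, -22.0000)


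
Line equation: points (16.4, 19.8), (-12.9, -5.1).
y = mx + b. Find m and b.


m = (-24.9)/(-29.3) = 0.8498
b = y1 - m*x1 = 19.8 - (-24.9*16.4)/(-29.3) = 19.8 - 13.9372 = 5.8628

y = 0.8498x + 5.8628


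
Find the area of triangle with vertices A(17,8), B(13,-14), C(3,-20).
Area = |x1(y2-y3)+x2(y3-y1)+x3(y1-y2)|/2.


17*(-14+ 20) = 102
13*(-20-8) = -364
3*(8+ 14) = 66
sum = -196
Area = |-196|/2 = 98.0000

98.0000 sq units


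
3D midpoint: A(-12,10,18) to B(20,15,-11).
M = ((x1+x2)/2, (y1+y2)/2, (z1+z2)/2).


Mx = (-12+20)/2 = 4.0000
My = (10+15)/2 = 12.5000
Mz = (18- 11)/2 = 3.5000

M = (4.0000, 12.5000, 3.5000)


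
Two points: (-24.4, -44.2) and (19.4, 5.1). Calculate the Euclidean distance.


dx = 19.4 + 24.4 = 43.8
dy = 5.1 + 44.2 = 49.3
d = sqrt(1918.44 + 2430.49) = sqrt(4348.93) = 65.9464

65.9464


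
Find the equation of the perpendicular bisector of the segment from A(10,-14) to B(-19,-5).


Midpoint = (-4.5, -9.5)
Slope of AB = dy/dx = 9/(-29) = -0.3103
Perp slope = -dx/dy = 29/9 = 3.2222
b = My - (perp slope)*Mx = -9.5 + (-29*(-4.5))/9 = -9.5 + 14.5000 = 5.0000

y = 3.2222x + 5.0000


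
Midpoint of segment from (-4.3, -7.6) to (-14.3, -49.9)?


Mx = (-4.3 - 14.3)/2 = -18.6/2 = -9.3000
My = (-7.6 - 49.9)/2 = -57.5/2 = -28.7500

(-9.3000, -28.7500)


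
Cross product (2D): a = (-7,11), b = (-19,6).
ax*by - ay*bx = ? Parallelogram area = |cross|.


cross = -7*6 - 11*(-19) = -42 + 209 = 167
Parallelogram area = |167| = 167

cross = 167, parallelogram area = 167


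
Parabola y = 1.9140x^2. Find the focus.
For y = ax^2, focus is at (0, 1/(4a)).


a = 1.9140
4a = 7.6560
focus = (0, 1/7.6560) = (0, 0.1306)

Focus = (0, 0.1306)


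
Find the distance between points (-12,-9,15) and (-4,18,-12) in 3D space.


dx=8, dy=27, dz=-27
d = sqrt(64+729+729) = sqrt(1522) = 39.0128

39.0128


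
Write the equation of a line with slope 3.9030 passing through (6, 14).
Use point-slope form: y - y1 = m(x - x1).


y - 14 = 3.9030(x - 6)
y = 3.9030x + 14 - 3.9030*6
y = 3.9030x - 9.4180

y = 3.9030x - 9.4180


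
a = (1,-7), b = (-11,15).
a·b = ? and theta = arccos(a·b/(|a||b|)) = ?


a·b = 1*(-11) - 7*15 = -11 - 105 = -116
|a| = sqrt(1+49) = 7.0711
|b| = sqrt(121+225) = 18.6011
cos(theta) = -116/(sqrt(50)*sqrt(346)) = -116/sqrt(17300) = -0.881932
theta = arccos(-116/sqrt(17300)) = 151.8763 degrees

a·b = -116, theta = 151.8763 deg


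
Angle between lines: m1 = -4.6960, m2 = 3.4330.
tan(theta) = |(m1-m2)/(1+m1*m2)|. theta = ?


m1-m2 = -8.129
1+m1*m2 = -15.121368
tan(theta) = |-8.129/(-15.121368)| = 0.537584
theta = arctan(|-8.129/(-15.121368)|) = 28.2617 degrees (acute angle)

28.2617 degrees


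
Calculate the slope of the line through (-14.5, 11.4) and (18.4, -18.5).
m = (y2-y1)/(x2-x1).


dy = -18.5 - 11.4 = -29.9
dx = 18.4 + 14.5 = 32.9
m = -29.9/32.9 = -0.9088

m = -0.9088


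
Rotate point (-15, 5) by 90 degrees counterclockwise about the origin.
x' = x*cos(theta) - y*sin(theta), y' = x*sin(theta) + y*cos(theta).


cos(90) = 0, sin(90) = 1
x' = -15*0 - 5*1 = -5
y' = -15*1 + 5*0 = -15

(-5, -15)


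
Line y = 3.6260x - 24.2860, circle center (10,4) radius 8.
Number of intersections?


Substitute y = 3.6260x - 24.2860: (x-10)^2 + (3.6260x- 24.2860-4)^2 = 64
Expand to Ax^2 + Bx + C = 0, where b-k = -28.286
A = 1+m^2 = 14.147876
B = 2(m(b-k) - h) = 2(3.6260*(-28.286) - 10) = -225.130072
C = h^2 + (b-k)^2 - r^2 = 100 + 800.097796 - 64 = 836.097796
disc = B^2-4AC = 50683.5493 - 47316.0318 = 3367.5175
disc > 0

2 intersection points


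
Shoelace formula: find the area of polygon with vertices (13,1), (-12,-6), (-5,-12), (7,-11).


sum(xi*y_{i+1}) = 13*(-6) - 12*(-12) - 5*(-11) + 7*1 = 128
sum(yi*x_{i+1}) = 1*(-12) - 6*(-5) - 12*7 - 11*13 = -209
Area = |128 + 209|/2 = 337/2 = 168.5000

168.5000 sq units


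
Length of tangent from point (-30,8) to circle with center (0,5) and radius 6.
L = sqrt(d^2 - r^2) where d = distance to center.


d = sqrt((-30-0)^2 + (8-5)^2) = sqrt(900+9) = 30.1496
L = sqrt(909.0000 - 36) = sqrt(873.0000) = 29.5466

29.5466


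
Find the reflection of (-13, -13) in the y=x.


Reflection rule for y=x: (y, x)
(-13, -13) -> (-13, -13)

(-13, -13)


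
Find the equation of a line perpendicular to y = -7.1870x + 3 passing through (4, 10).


Perpendicular slope = -1/m1 = -1/(-7.1870) = 0.1391
b2 = y0 - m2*x0 = 10 + 4/(-7.1870) = 10 - 0.5566 = 9.4434

y = 0.1391x + 9.4434


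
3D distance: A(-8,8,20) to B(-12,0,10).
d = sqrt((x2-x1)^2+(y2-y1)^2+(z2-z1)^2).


dx=-4, dy=-8, dz=-10
d = sqrt(16+64+100) = sqrt(180) = 13.4164

13.4164


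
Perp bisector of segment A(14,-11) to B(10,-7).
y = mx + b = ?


Midpoint = (12, -9)
Slope of AB = dy/dx = 4/(-4) = -1.0000
Perp slope = -dx/dy = 4/4 = 1.0000
b = My - (perp slope)*Mx = -9 + (-4*12)/4 = -9 - 12.0000 = -21.0000

y = 1.0000x - 21.0000


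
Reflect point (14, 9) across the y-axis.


Reflection rule for y-axis: (-x, y)
(14, 9) -> (-14, 9)

(-14, 9)


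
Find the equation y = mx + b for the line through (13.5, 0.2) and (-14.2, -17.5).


m = (-17.7)/(-27.7) = 0.6390
b = y1 - m*x1 = 0.2 - (-17.7*13.5)/(-27.7) = 0.2 - 8.6264 = -8.4264

y = 0.6390x - 8.4264


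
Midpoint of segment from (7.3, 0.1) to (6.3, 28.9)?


Mx = (7.3 + 6.3)/2 = 13.6/2 = 6.8000
My = (0.1 + 28.9)/2 = 29.0/2 = 14.5000

(6.8000, 14.5000)


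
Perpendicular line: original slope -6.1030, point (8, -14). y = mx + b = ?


Perpendicular slope = -1/m1 = -1/(-6.1030) = 0.1639
b2 = y0 - m2*x0 = -14 + 8/(-6.1030) = -14 - 1.3108 = -15.3108

y = 0.1639x - 15.3108


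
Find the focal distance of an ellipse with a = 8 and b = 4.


c^2 = 8^2 - 4^2 = 64 - 16 = 48
c = sqrt(48) = 6.9282

c = 6.9282


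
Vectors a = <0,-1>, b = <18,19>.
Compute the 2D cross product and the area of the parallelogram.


cross = 0*19 + 1*18 = 0 + 18 = 18
Parallelogram area = |18| = 18

cross = 18, parallelogram area = 18


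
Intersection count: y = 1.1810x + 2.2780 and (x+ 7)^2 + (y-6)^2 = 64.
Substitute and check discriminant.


Substitute y = 1.1810x + 2.2780: (x+ 7)^2 + (1.1810x+2.2780-6)^2 = 64
Expand to Ax^2 + Bx + C = 0, where b-k = -3.722
A = 1+m^2 = 2.394761
B = 2(m(b-k) - h) = 2(1.1810*(-3.722) + 7) = 5.208636
C = h^2 + (b-k)^2 - r^2 = 49 + 13.853284 - 64 = -1.146716
disc = B^2-4AC = 27.1299 + 10.9844 = 38.1143
disc > 0

2 intersection points
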